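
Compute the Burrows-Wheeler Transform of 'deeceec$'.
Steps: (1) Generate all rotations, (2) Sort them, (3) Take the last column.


Rotations (sorted):
  0: $deeceec -> last char: c
  1: c$deecee -> last char: e
  2: ceec$dee -> last char: e
  3: deeceec$ -> last char: $
  4: ec$deece -> last char: e
  5: eceec$de -> last char: e
  6: eec$deec -> last char: c
  7: eeceec$d -> last char: d


BWT = cee$eecd


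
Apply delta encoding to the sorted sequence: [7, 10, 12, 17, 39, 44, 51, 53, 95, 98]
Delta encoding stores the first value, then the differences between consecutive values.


First value: 7
Deltas:
  10 - 7 = 3
  12 - 10 = 2
  17 - 12 = 5
  39 - 17 = 22
  44 - 39 = 5
  51 - 44 = 7
  53 - 51 = 2
  95 - 53 = 42
  98 - 95 = 3


Delta encoded: [7, 3, 2, 5, 22, 5, 7, 2, 42, 3]


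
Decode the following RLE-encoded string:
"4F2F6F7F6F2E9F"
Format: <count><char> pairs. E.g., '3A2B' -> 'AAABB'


Expanding each <count><char> pair:
  4F -> 'FFFF'
  2F -> 'FF'
  6F -> 'FFFFFF'
  7F -> 'FFFFFFF'
  6F -> 'FFFFFF'
  2E -> 'EE'
  9F -> 'FFFFFFFFF'

Decoded = FFFFFFFFFFFFFFFFFFFFFFFFFEEFFFFFFFFF


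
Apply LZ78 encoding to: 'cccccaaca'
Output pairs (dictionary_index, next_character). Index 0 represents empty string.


LZ78 encoding steps:
Dictionary: {0: ''}
Step 1: w='' (idx 0), next='c' -> output (0, 'c'), add 'c' as idx 1
Step 2: w='c' (idx 1), next='c' -> output (1, 'c'), add 'cc' as idx 2
Step 3: w='cc' (idx 2), next='a' -> output (2, 'a'), add 'cca' as idx 3
Step 4: w='' (idx 0), next='a' -> output (0, 'a'), add 'a' as idx 4
Step 5: w='c' (idx 1), next='a' -> output (1, 'a'), add 'ca' as idx 5


Encoded: [(0, 'c'), (1, 'c'), (2, 'a'), (0, 'a'), (1, 'a')]


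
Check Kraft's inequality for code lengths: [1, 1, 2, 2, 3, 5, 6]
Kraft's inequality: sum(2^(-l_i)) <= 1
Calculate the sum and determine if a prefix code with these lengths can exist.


Sum = 2^(-1) + 2^(-1) + 2^(-2) + 2^(-2) + 2^(-3) + 2^(-5) + 2^(-6)
    = 0.5 + 0.5 + 0.25 + 0.25 + 0.125 + 0.03125 + 0.015625
    = 107/64 = 1.671875
Since 1.671875 > 1, Kraft's inequality is NOT satisfied.
A prefix code with these lengths CANNOT exist.

Kraft sum = 1.671875. Not satisfied.


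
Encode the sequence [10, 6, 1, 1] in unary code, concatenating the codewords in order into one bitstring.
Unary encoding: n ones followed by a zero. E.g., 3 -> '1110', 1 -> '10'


Encode each number as n ones followed by a terminating 0:
  10 -> 11111111110 (11 bits)
  6 -> 1111110 (7 bits)
  1 -> 10 (2 bits)
  1 -> 10 (2 bits)
Total length = 11 + 7 + 2 + 2 = 22 bits.

Unary([10, 6, 1, 1]) = 1111111111011111101010 (22 bits)


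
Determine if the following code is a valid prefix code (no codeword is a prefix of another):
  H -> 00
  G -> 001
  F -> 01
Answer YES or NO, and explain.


Checking each pair (does one codeword prefix another?):
  H='00' vs G='001': prefix -- VIOLATION

NO -- this is NOT a valid prefix code. H (00) is a prefix of G (001).


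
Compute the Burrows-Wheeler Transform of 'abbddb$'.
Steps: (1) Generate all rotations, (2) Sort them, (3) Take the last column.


Rotations (sorted):
  0: $abbddb -> last char: b
  1: abbddb$ -> last char: $
  2: b$abbdd -> last char: d
  3: bbddb$a -> last char: a
  4: bddb$ab -> last char: b
  5: db$abbd -> last char: d
  6: ddb$abb -> last char: b


BWT = b$dabdb


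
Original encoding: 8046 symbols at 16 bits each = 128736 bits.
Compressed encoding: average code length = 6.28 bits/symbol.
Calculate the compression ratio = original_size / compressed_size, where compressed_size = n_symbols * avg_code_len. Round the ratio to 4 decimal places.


original_size = n_symbols * orig_bits = 8046 * 16 = 128736 bits
compressed_size = n_symbols * avg_code_len = 8046 * 6.28 = 50528.88 bits
ratio = original_size / compressed_size = 128736 / 50528.88 = 2.5478

Compression ratio = 2.5478


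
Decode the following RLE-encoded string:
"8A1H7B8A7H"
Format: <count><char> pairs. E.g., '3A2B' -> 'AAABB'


Expanding each <count><char> pair:
  8A -> 'AAAAAAAA'
  1H -> 'H'
  7B -> 'BBBBBBB'
  8A -> 'AAAAAAAA'
  7H -> 'HHHHHHH'

Decoded = AAAAAAAAHBBBBBBBAAAAAAAAHHHHHHH


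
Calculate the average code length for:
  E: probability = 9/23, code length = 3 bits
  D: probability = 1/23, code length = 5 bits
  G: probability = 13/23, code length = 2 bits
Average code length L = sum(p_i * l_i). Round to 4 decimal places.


Weighted contributions p_i * l_i:
  E: (9/23) * 3 = 27/23
  D: (1/23) * 5 = 5/23
  G: (13/23) * 2 = 26/23
Sum = (27 + 5 + 26)/23 = 58/23

L = 58/23 = 2.5217 bits/symbol


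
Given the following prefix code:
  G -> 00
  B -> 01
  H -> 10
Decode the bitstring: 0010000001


Decoding step by step:
Bits 00 -> G
Bits 10 -> H
Bits 00 -> G
Bits 00 -> G
Bits 01 -> B


Decoded message: GHGGB


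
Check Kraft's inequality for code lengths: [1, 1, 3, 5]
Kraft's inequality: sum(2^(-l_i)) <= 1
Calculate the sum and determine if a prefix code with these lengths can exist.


Sum = 2^(-1) + 2^(-1) + 2^(-3) + 2^(-5)
    = 0.5 + 0.5 + 0.125 + 0.03125
    = 37/32 = 1.15625
Since 1.15625 > 1, Kraft's inequality is NOT satisfied.
A prefix code with these lengths CANNOT exist.

Kraft sum = 1.15625. Not satisfied.


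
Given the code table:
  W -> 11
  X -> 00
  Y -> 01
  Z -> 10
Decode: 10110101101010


Decoding:
10 -> Z
11 -> W
01 -> Y
01 -> Y
10 -> Z
10 -> Z
10 -> Z


Result: ZWYYZZZ


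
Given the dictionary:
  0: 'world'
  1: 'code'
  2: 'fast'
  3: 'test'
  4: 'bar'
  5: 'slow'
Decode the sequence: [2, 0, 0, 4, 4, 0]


Look up each index in the dictionary:
  2 -> 'fast'
  0 -> 'world'
  0 -> 'world'
  4 -> 'bar'
  4 -> 'bar'
  0 -> 'world'

Decoded: "fast world world bar bar world"


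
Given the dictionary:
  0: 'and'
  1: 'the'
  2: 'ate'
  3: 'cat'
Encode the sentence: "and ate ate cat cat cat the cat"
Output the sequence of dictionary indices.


Look up each word in the dictionary:
  'and' -> 0
  'ate' -> 2
  'ate' -> 2
  'cat' -> 3
  'cat' -> 3
  'cat' -> 3
  'the' -> 1
  'cat' -> 3

Encoded: [0, 2, 2, 3, 3, 3, 1, 3]


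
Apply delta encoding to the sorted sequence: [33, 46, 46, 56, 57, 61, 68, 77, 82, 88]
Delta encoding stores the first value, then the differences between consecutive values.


First value: 33
Deltas:
  46 - 33 = 13
  46 - 46 = 0
  56 - 46 = 10
  57 - 56 = 1
  61 - 57 = 4
  68 - 61 = 7
  77 - 68 = 9
  82 - 77 = 5
  88 - 82 = 6


Delta encoded: [33, 13, 0, 10, 1, 4, 7, 9, 5, 6]


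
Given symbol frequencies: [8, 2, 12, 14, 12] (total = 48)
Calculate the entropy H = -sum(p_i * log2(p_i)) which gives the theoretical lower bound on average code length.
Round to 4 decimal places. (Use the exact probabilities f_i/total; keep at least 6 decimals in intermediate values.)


Per-symbol terms -p_i * log2(p_i) with p_i = f_i/48:
  p = 8/48 = 0.166667: log2(p) = -2.584963, -p*log2(p) = 0.430827
  p = 2/48 = 0.041667: log2(p) = -4.584963, -p*log2(p) = 0.191040
  p = 12/48 = 0.250000: log2(p) = -2.000000, -p*log2(p) = 0.500000
  p = 14/48 = 0.291667: log2(p) = -1.777608, -p*log2(p) = 0.518469
  p = 12/48 = 0.250000: log2(p) = -2.000000, -p*log2(p) = 0.500000
H = 0.430827 + 0.191040 + 0.500000 + 0.518469 + 0.500000 = 2.140336

H = 2.1403 bits/symbol


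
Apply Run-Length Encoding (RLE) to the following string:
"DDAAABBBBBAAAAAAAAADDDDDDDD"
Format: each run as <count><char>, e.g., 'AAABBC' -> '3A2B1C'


Scanning runs left to right:
  i=0: run of 'D' x 2 -> '2D'
  i=2: run of 'A' x 3 -> '3A'
  i=5: run of 'B' x 5 -> '5B'
  i=10: run of 'A' x 9 -> '9A'
  i=19: run of 'D' x 8 -> '8D'

RLE = 2D3A5B9A8D


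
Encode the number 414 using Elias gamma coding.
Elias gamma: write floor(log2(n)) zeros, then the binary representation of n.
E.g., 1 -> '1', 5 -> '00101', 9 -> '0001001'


num_bits = floor(log2(414)) + 1 = 9
leading_zeros = num_bits - 1 = 8
binary(414) = 110011110

Elias gamma(414) = '00000000' + '110011110' = 00000000110011110 (17 bits)


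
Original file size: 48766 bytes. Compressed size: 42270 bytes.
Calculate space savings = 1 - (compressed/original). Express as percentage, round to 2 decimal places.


ratio = compressed/original = 42270/48766 = 0.866792
savings = 1 - ratio = 1 - 0.866792 = 0.133208
as a percentage: 0.133208 * 100 = 13.32%

Space savings = 1 - 42270/48766 = 13.32%


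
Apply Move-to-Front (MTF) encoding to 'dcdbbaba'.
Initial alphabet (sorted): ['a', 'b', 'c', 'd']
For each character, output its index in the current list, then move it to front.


MTF encoding:
'd': index 3 in ['a', 'b', 'c', 'd'] -> ['d', 'a', 'b', 'c']
'c': index 3 in ['d', 'a', 'b', 'c'] -> ['c', 'd', 'a', 'b']
'd': index 1 in ['c', 'd', 'a', 'b'] -> ['d', 'c', 'a', 'b']
'b': index 3 in ['d', 'c', 'a', 'b'] -> ['b', 'd', 'c', 'a']
'b': index 0 in ['b', 'd', 'c', 'a'] -> ['b', 'd', 'c', 'a']
'a': index 3 in ['b', 'd', 'c', 'a'] -> ['a', 'b', 'd', 'c']
'b': index 1 in ['a', 'b', 'd', 'c'] -> ['b', 'a', 'd', 'c']
'a': index 1 in ['b', 'a', 'd', 'c'] -> ['a', 'b', 'd', 'c']


Output: [3, 3, 1, 3, 0, 3, 1, 1]


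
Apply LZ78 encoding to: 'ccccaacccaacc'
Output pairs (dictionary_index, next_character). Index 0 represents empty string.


LZ78 encoding steps:
Dictionary: {0: ''}
Step 1: w='' (idx 0), next='c' -> output (0, 'c'), add 'c' as idx 1
Step 2: w='c' (idx 1), next='c' -> output (1, 'c'), add 'cc' as idx 2
Step 3: w='c' (idx 1), next='a' -> output (1, 'a'), add 'ca' as idx 3
Step 4: w='' (idx 0), next='a' -> output (0, 'a'), add 'a' as idx 4
Step 5: w='cc' (idx 2), next='c' -> output (2, 'c'), add 'ccc' as idx 5
Step 6: w='a' (idx 4), next='a' -> output (4, 'a'), add 'aa' as idx 6
Step 7: w='cc' (idx 2), end of input -> output (2, '')


Encoded: [(0, 'c'), (1, 'c'), (1, 'a'), (0, 'a'), (2, 'c'), (4, 'a'), (2, '')]


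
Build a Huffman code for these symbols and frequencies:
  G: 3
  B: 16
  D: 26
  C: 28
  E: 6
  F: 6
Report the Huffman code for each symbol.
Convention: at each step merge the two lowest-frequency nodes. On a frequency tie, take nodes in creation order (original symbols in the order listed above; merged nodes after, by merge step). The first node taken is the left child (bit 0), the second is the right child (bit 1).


Huffman tree construction:
Step 1: Merge G(3) + E(6) = 9
Step 2: Merge F(6) + (G+E)(9) = 15
Step 3: Merge (F+(G+E))(15) + B(16) = 31
Step 4: Merge D(26) + C(28) = 54
Step 5: Merge ((F+(G+E))+B)(31) + (D+C)(54) = 85
Read each symbol's code off the tree from the root (left child = 0, right child = 1).

Codes:
  G: 0010 (length 4)
  B: 01 (length 2)
  D: 10 (length 2)
  C: 11 (length 2)
  E: 0011 (length 4)
  F: 000 (length 3)
Average code length: 194/85 = 2.2824 bits/symbol


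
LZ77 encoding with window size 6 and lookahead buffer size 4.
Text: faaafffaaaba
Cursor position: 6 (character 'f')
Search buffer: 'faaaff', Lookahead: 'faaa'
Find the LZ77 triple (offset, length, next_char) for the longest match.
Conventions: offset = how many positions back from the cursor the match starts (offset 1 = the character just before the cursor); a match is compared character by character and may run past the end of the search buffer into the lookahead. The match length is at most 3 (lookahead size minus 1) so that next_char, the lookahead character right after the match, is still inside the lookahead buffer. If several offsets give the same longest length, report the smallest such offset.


Try each offset into the search buffer:
  offset=1 (pos 5, char 'f'): match length 1
  offset=2 (pos 4, char 'f'): match length 1
  offset=3 (pos 3, char 'a'): match length 0
  offset=4 (pos 2, char 'a'): match length 0
  offset=5 (pos 1, char 'a'): match length 0
  offset=6 (pos 0, char 'f'): match length 3
Longest match has length 3 at offset 6.
next_char = character at position 6 + 3 = 9 -> 'a'

Best match: offset=6, length=3 (matching 'faa' starting at position 0)
LZ77 triple: (6, 3, 'a')


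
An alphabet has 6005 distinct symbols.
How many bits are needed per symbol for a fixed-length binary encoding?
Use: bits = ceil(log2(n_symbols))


log2(6005) = 12.5519
Bracket: 2^12 = 4096 < 6005 <= 2^13 = 8192
So ceil(log2(6005)) = 13

bits = ceil(log2(6005)) = ceil(12.5519) = 13 bits


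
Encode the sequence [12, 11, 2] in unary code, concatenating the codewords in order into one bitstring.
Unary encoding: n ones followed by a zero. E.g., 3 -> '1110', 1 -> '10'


Encode each number as n ones followed by a terminating 0:
  12 -> 1111111111110 (13 bits)
  11 -> 111111111110 (12 bits)
  2 -> 110 (3 bits)
Total length = 13 + 12 + 3 = 28 bits.

Unary([12, 11, 2]) = 1111111111110111111111110110 (28 bits)


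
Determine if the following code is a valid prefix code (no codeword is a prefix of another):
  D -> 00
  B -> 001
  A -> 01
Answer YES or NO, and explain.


Checking each pair (does one codeword prefix another?):
  D='00' vs B='001': prefix -- VIOLATION

NO -- this is NOT a valid prefix code. D (00) is a prefix of B (001).


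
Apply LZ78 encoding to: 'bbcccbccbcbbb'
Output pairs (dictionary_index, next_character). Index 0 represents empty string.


LZ78 encoding steps:
Dictionary: {0: ''}
Step 1: w='' (idx 0), next='b' -> output (0, 'b'), add 'b' as idx 1
Step 2: w='b' (idx 1), next='c' -> output (1, 'c'), add 'bc' as idx 2
Step 3: w='' (idx 0), next='c' -> output (0, 'c'), add 'c' as idx 3
Step 4: w='c' (idx 3), next='b' -> output (3, 'b'), add 'cb' as idx 4
Step 5: w='c' (idx 3), next='c' -> output (3, 'c'), add 'cc' as idx 5
Step 6: w='bc' (idx 2), next='b' -> output (2, 'b'), add 'bcb' as idx 6
Step 7: w='b' (idx 1), next='b' -> output (1, 'b'), add 'bb' as idx 7


Encoded: [(0, 'b'), (1, 'c'), (0, 'c'), (3, 'b'), (3, 'c'), (2, 'b'), (1, 'b')]


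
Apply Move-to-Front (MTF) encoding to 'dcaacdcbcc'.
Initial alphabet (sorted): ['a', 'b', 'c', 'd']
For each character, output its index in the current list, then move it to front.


MTF encoding:
'd': index 3 in ['a', 'b', 'c', 'd'] -> ['d', 'a', 'b', 'c']
'c': index 3 in ['d', 'a', 'b', 'c'] -> ['c', 'd', 'a', 'b']
'a': index 2 in ['c', 'd', 'a', 'b'] -> ['a', 'c', 'd', 'b']
'a': index 0 in ['a', 'c', 'd', 'b'] -> ['a', 'c', 'd', 'b']
'c': index 1 in ['a', 'c', 'd', 'b'] -> ['c', 'a', 'd', 'b']
'd': index 2 in ['c', 'a', 'd', 'b'] -> ['d', 'c', 'a', 'b']
'c': index 1 in ['d', 'c', 'a', 'b'] -> ['c', 'd', 'a', 'b']
'b': index 3 in ['c', 'd', 'a', 'b'] -> ['b', 'c', 'd', 'a']
'c': index 1 in ['b', 'c', 'd', 'a'] -> ['c', 'b', 'd', 'a']
'c': index 0 in ['c', 'b', 'd', 'a'] -> ['c', 'b', 'd', 'a']


Output: [3, 3, 2, 0, 1, 2, 1, 3, 1, 0]


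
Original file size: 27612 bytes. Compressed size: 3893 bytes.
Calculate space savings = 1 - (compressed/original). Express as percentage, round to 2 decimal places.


ratio = compressed/original = 3893/27612 = 0.140989
savings = 1 - ratio = 1 - 0.140989 = 0.859011
as a percentage: 0.859011 * 100 = 85.9%

Space savings = 1 - 3893/27612 = 85.9%


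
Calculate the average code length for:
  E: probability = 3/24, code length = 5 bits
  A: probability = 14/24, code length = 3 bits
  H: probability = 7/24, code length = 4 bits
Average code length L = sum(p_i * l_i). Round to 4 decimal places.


Weighted contributions p_i * l_i:
  E: (3/24) * 5 = 15/24
  A: (14/24) * 3 = 42/24
  H: (7/24) * 4 = 28/24
Sum = (15 + 42 + 28)/24 = 85/24

L = 85/24 = 3.5417 bits/symbol


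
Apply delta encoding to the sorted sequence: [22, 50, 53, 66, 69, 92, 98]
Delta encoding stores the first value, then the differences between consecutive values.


First value: 22
Deltas:
  50 - 22 = 28
  53 - 50 = 3
  66 - 53 = 13
  69 - 66 = 3
  92 - 69 = 23
  98 - 92 = 6


Delta encoded: [22, 28, 3, 13, 3, 23, 6]


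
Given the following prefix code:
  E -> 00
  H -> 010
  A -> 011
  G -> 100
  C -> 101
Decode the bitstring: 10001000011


Decoding step by step:
Bits 100 -> G
Bits 010 -> H
Bits 00 -> E
Bits 011 -> A


Decoded message: GHEA


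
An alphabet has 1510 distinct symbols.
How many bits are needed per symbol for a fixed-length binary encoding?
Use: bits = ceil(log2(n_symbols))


log2(1510) = 10.5603
Bracket: 2^10 = 1024 < 1510 <= 2^11 = 2048
So ceil(log2(1510)) = 11

bits = ceil(log2(1510)) = ceil(10.5603) = 11 bits


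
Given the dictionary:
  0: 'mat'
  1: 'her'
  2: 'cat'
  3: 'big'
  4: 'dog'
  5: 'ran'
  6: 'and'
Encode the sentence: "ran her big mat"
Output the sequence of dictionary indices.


Look up each word in the dictionary:
  'ran' -> 5
  'her' -> 1
  'big' -> 3
  'mat' -> 0

Encoded: [5, 1, 3, 0]


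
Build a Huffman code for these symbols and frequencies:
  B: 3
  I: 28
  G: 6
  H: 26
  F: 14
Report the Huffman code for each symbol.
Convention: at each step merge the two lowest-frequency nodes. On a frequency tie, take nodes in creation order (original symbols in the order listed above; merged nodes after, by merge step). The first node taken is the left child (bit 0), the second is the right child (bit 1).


Huffman tree construction:
Step 1: Merge B(3) + G(6) = 9
Step 2: Merge (B+G)(9) + F(14) = 23
Step 3: Merge ((B+G)+F)(23) + H(26) = 49
Step 4: Merge I(28) + (((B+G)+F)+H)(49) = 77
Read each symbol's code off the tree from the root (left child = 0, right child = 1).

Codes:
  B: 1000 (length 4)
  I: 0 (length 1)
  G: 1001 (length 4)
  H: 11 (length 2)
  F: 101 (length 3)
Average code length: 158/77 = 2.0519 bits/symbol


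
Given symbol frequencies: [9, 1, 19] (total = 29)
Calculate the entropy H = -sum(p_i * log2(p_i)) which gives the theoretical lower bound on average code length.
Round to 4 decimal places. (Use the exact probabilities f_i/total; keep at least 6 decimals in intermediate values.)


Per-symbol terms -p_i * log2(p_i) with p_i = f_i/29:
  p = 9/29 = 0.310345: log2(p) = -1.688056, -p*log2(p) = 0.523879
  p = 1/29 = 0.034483: log2(p) = -4.857981, -p*log2(p) = 0.167517
  p = 19/29 = 0.655172: log2(p) = -0.610053, -p*log2(p) = 0.399690
H = 0.523879 + 0.167517 + 0.399690 = 1.091086

H = 1.0911 bits/symbol


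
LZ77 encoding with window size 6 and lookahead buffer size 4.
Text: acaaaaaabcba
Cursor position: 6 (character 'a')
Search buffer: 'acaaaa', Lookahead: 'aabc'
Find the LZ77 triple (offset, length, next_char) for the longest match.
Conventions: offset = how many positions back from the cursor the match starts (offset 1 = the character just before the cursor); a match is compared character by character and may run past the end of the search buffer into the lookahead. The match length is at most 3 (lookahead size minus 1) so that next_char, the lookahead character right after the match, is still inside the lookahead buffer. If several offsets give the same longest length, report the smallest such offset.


Try each offset into the search buffer:
  offset=1 (pos 5, char 'a'): match length 2
  offset=2 (pos 4, char 'a'): match length 2
  offset=3 (pos 3, char 'a'): match length 2
  offset=4 (pos 2, char 'a'): match length 2
  offset=5 (pos 1, char 'c'): match length 0
  offset=6 (pos 0, char 'a'): match length 1
Longest match has length 2, found at offsets 1, 2, 3, 4; take the smallest, offset 1.
next_char = character at position 6 + 2 = 8 -> 'b'

Best match: offset=1, length=2 (matching 'aa' starting at position 5)
LZ77 triple: (1, 2, 'b')


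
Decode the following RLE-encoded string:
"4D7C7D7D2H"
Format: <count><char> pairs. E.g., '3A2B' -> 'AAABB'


Expanding each <count><char> pair:
  4D -> 'DDDD'
  7C -> 'CCCCCCC'
  7D -> 'DDDDDDD'
  7D -> 'DDDDDDD'
  2H -> 'HH'

Decoded = DDDDCCCCCCCDDDDDDDDDDDDDDHH


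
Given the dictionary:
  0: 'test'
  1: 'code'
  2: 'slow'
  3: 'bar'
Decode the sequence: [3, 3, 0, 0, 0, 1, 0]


Look up each index in the dictionary:
  3 -> 'bar'
  3 -> 'bar'
  0 -> 'test'
  0 -> 'test'
  0 -> 'test'
  1 -> 'code'
  0 -> 'test'

Decoded: "bar bar test test test code test"


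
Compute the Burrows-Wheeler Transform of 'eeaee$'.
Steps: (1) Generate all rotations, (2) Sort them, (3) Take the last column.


Rotations (sorted):
  0: $eeaee -> last char: e
  1: aee$ee -> last char: e
  2: e$eeae -> last char: e
  3: eaee$e -> last char: e
  4: ee$eea -> last char: a
  5: eeaee$ -> last char: $


BWT = eeeea$


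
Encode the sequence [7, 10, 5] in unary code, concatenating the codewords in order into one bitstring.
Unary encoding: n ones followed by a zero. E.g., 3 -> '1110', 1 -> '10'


Encode each number as n ones followed by a terminating 0:
  7 -> 11111110 (8 bits)
  10 -> 11111111110 (11 bits)
  5 -> 111110 (6 bits)
Total length = 8 + 11 + 6 = 25 bits.

Unary([7, 10, 5]) = 1111111011111111110111110 (25 bits)


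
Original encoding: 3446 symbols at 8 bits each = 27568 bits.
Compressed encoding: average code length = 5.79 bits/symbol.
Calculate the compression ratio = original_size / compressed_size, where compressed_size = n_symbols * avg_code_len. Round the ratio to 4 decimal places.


original_size = n_symbols * orig_bits = 3446 * 8 = 27568 bits
compressed_size = n_symbols * avg_code_len = 3446 * 5.79 = 19952.34 bits
ratio = original_size / compressed_size = 27568 / 19952.34 = 1.3817

Compression ratio = 1.3817


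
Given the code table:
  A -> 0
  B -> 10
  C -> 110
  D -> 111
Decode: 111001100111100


Decoding:
111 -> D
0 -> A
0 -> A
110 -> C
0 -> A
111 -> D
10 -> B
0 -> A


Result: DAACADBA


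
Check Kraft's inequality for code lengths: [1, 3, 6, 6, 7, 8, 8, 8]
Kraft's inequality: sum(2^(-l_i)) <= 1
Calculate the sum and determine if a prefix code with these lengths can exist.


Sum = 2^(-1) + 2^(-3) + 2^(-6) + 2^(-6) + 2^(-7) + 2^(-8) + 2^(-8) + 2^(-8)
    = 0.5 + 0.125 + 0.015625 + 0.015625 + 0.0078125 + 0.00390625 + 0.00390625 + 0.00390625
    = 173/256 = 0.67578125
Since 0.67578125 <= 1, Kraft's inequality IS satisfied.
A prefix code with these lengths CAN exist.

Kraft sum = 0.67578125. Satisfied.


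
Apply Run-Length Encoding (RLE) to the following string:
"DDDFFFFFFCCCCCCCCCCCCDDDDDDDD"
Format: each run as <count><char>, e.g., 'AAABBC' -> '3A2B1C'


Scanning runs left to right:
  i=0: run of 'D' x 3 -> '3D'
  i=3: run of 'F' x 6 -> '6F'
  i=9: run of 'C' x 12 -> '12C'
  i=21: run of 'D' x 8 -> '8D'

RLE = 3D6F12C8D


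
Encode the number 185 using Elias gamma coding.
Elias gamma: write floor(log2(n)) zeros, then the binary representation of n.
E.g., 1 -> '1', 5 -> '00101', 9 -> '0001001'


num_bits = floor(log2(185)) + 1 = 8
leading_zeros = num_bits - 1 = 7
binary(185) = 10111001

Elias gamma(185) = '0000000' + '10111001' = 000000010111001 (15 bits)


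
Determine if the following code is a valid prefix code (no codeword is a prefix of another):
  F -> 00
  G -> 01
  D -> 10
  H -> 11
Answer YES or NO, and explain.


Checking each pair (does one codeword prefix another?):
  F='00' vs G='01': no prefix
  F='00' vs D='10': no prefix
  F='00' vs H='11': no prefix
  G='01' vs F='00': no prefix
  G='01' vs D='10': no prefix
  G='01' vs H='11': no prefix
  D='10' vs F='00': no prefix
  D='10' vs G='01': no prefix
  D='10' vs H='11': no prefix
  H='11' vs F='00': no prefix
  H='11' vs G='01': no prefix
  H='11' vs D='10': no prefix
No violation found over all pairs.

YES -- this is a valid prefix code. No codeword is a prefix of any other codeword.


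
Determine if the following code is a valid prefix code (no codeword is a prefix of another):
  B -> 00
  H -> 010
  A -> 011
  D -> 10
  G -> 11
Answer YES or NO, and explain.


Checking each pair (does one codeword prefix another?):
  B='00' vs H='010': no prefix
  B='00' vs A='011': no prefix
  B='00' vs D='10': no prefix
  B='00' vs G='11': no prefix
  H='010' vs B='00': no prefix
  H='010' vs A='011': no prefix
  H='010' vs D='10': no prefix
  H='010' vs G='11': no prefix
  A='011' vs B='00': no prefix
  A='011' vs H='010': no prefix
  A='011' vs D='10': no prefix
  A='011' vs G='11': no prefix
  D='10' vs B='00': no prefix
  D='10' vs H='010': no prefix
  D='10' vs A='011': no prefix
  D='10' vs G='11': no prefix
  G='11' vs B='00': no prefix
  G='11' vs H='010': no prefix
  G='11' vs A='011': no prefix
  G='11' vs D='10': no prefix
No violation found over all pairs.

YES -- this is a valid prefix code. No codeword is a prefix of any other codeword.


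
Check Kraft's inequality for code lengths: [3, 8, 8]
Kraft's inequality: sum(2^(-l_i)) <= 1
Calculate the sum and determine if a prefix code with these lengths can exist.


Sum = 2^(-3) + 2^(-8) + 2^(-8)
    = 0.125 + 0.00390625 + 0.00390625
    = 34/256 = 0.1328125
Since 0.1328125 <= 1, Kraft's inequality IS satisfied.
A prefix code with these lengths CAN exist.

Kraft sum = 0.1328125. Satisfied.


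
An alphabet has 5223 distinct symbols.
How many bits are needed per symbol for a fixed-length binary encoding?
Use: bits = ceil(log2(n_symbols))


log2(5223) = 12.3507
Bracket: 2^12 = 4096 < 5223 <= 2^13 = 8192
So ceil(log2(5223)) = 13

bits = ceil(log2(5223)) = ceil(12.3507) = 13 bits


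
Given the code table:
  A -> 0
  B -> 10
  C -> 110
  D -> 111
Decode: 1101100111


Decoding:
110 -> C
110 -> C
0 -> A
111 -> D


Result: CCAD


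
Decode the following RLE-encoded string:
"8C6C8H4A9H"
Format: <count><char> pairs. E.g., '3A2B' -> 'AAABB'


Expanding each <count><char> pair:
  8C -> 'CCCCCCCC'
  6C -> 'CCCCCC'
  8H -> 'HHHHHHHH'
  4A -> 'AAAA'
  9H -> 'HHHHHHHHH'

Decoded = CCCCCCCCCCCCCCHHHHHHHHAAAAHHHHHHHHH


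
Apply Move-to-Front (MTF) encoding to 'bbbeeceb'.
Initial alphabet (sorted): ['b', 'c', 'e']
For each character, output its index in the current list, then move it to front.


MTF encoding:
'b': index 0 in ['b', 'c', 'e'] -> ['b', 'c', 'e']
'b': index 0 in ['b', 'c', 'e'] -> ['b', 'c', 'e']
'b': index 0 in ['b', 'c', 'e'] -> ['b', 'c', 'e']
'e': index 2 in ['b', 'c', 'e'] -> ['e', 'b', 'c']
'e': index 0 in ['e', 'b', 'c'] -> ['e', 'b', 'c']
'c': index 2 in ['e', 'b', 'c'] -> ['c', 'e', 'b']
'e': index 1 in ['c', 'e', 'b'] -> ['e', 'c', 'b']
'b': index 2 in ['e', 'c', 'b'] -> ['b', 'e', 'c']


Output: [0, 0, 0, 2, 0, 2, 1, 2]


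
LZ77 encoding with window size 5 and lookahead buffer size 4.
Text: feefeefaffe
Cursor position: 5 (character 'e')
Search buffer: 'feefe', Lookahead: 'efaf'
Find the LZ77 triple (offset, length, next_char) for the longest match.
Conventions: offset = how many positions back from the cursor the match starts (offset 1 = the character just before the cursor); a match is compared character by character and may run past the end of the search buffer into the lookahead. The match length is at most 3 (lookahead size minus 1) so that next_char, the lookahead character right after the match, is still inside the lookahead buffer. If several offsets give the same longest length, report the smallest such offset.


Try each offset into the search buffer:
  offset=1 (pos 4, char 'e'): match length 1
  offset=2 (pos 3, char 'f'): match length 0
  offset=3 (pos 2, char 'e'): match length 2
  offset=4 (pos 1, char 'e'): match length 1
  offset=5 (pos 0, char 'f'): match length 0
Longest match has length 2 at offset 3.
next_char = character at position 5 + 2 = 7 -> 'a'

Best match: offset=3, length=2 (matching 'ef' starting at position 2)
LZ77 triple: (3, 2, 'a')


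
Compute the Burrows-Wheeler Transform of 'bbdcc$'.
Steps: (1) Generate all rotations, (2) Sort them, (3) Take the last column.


Rotations (sorted):
  0: $bbdcc -> last char: c
  1: bbdcc$ -> last char: $
  2: bdcc$b -> last char: b
  3: c$bbdc -> last char: c
  4: cc$bbd -> last char: d
  5: dcc$bb -> last char: b


BWT = c$bcdb


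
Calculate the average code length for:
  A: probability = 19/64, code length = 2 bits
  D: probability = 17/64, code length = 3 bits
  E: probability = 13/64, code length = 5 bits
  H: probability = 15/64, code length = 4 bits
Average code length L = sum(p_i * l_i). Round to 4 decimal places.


Weighted contributions p_i * l_i:
  A: (19/64) * 2 = 38/64
  D: (17/64) * 3 = 51/64
  E: (13/64) * 5 = 65/64
  H: (15/64) * 4 = 60/64
Sum = (38 + 51 + 65 + 60)/64 = 214/64

L = 214/64 = 3.3438 bits/symbol


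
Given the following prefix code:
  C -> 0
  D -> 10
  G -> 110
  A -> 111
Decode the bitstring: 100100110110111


Decoding step by step:
Bits 10 -> D
Bits 0 -> C
Bits 10 -> D
Bits 0 -> C
Bits 110 -> G
Bits 110 -> G
Bits 111 -> A


Decoded message: DCDCGGA


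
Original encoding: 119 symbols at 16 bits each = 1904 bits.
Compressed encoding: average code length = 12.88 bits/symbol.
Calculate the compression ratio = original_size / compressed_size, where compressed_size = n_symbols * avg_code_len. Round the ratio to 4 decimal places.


original_size = n_symbols * orig_bits = 119 * 16 = 1904 bits
compressed_size = n_symbols * avg_code_len = 119 * 12.88 = 1532.72 bits
ratio = original_size / compressed_size = 1904 / 1532.72 = 1.2422

Compression ratio = 1.2422


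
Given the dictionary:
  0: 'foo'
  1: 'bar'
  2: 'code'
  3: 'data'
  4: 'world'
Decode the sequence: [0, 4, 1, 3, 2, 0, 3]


Look up each index in the dictionary:
  0 -> 'foo'
  4 -> 'world'
  1 -> 'bar'
  3 -> 'data'
  2 -> 'code'
  0 -> 'foo'
  3 -> 'data'

Decoded: "foo world bar data code foo data"


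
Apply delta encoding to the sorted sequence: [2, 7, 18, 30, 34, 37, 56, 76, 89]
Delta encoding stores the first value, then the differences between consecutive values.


First value: 2
Deltas:
  7 - 2 = 5
  18 - 7 = 11
  30 - 18 = 12
  34 - 30 = 4
  37 - 34 = 3
  56 - 37 = 19
  76 - 56 = 20
  89 - 76 = 13


Delta encoded: [2, 5, 11, 12, 4, 3, 19, 20, 13]


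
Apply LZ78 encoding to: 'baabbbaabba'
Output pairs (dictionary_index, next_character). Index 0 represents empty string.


LZ78 encoding steps:
Dictionary: {0: ''}
Step 1: w='' (idx 0), next='b' -> output (0, 'b'), add 'b' as idx 1
Step 2: w='' (idx 0), next='a' -> output (0, 'a'), add 'a' as idx 2
Step 3: w='a' (idx 2), next='b' -> output (2, 'b'), add 'ab' as idx 3
Step 4: w='b' (idx 1), next='b' -> output (1, 'b'), add 'bb' as idx 4
Step 5: w='a' (idx 2), next='a' -> output (2, 'a'), add 'aa' as idx 5
Step 6: w='bb' (idx 4), next='a' -> output (4, 'a'), add 'bba' as idx 6


Encoded: [(0, 'b'), (0, 'a'), (2, 'b'), (1, 'b'), (2, 'a'), (4, 'a')]


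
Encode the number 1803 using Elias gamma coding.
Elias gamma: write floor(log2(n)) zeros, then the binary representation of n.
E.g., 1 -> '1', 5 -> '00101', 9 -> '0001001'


num_bits = floor(log2(1803)) + 1 = 11
leading_zeros = num_bits - 1 = 10
binary(1803) = 11100001011

Elias gamma(1803) = '0000000000' + '11100001011' = 000000000011100001011 (21 bits)


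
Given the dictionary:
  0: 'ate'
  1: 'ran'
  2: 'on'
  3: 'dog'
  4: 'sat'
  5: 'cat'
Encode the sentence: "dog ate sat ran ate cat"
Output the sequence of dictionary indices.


Look up each word in the dictionary:
  'dog' -> 3
  'ate' -> 0
  'sat' -> 4
  'ran' -> 1
  'ate' -> 0
  'cat' -> 5

Encoded: [3, 0, 4, 1, 0, 5]


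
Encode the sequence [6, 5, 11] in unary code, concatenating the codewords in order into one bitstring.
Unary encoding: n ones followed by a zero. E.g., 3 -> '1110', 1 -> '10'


Encode each number as n ones followed by a terminating 0:
  6 -> 1111110 (7 bits)
  5 -> 111110 (6 bits)
  11 -> 111111111110 (12 bits)
Total length = 7 + 6 + 12 = 25 bits.

Unary([6, 5, 11]) = 1111110111110111111111110 (25 bits)


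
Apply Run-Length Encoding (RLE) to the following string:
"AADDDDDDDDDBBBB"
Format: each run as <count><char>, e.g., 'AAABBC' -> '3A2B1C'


Scanning runs left to right:
  i=0: run of 'A' x 2 -> '2A'
  i=2: run of 'D' x 9 -> '9D'
  i=11: run of 'B' x 4 -> '4B'

RLE = 2A9D4B


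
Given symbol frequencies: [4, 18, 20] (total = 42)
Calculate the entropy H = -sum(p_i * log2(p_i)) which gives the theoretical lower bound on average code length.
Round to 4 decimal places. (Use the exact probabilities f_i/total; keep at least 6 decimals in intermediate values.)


Per-symbol terms -p_i * log2(p_i) with p_i = f_i/42:
  p = 4/42 = 0.095238: log2(p) = -3.392317, -p*log2(p) = 0.323078
  p = 18/42 = 0.428571: log2(p) = -1.222392, -p*log2(p) = 0.523882
  p = 20/42 = 0.476190: log2(p) = -1.070389, -p*log2(p) = 0.509709
H = 0.323078 + 0.523882 + 0.509709 = 1.356669

H = 1.3567 bits/symbol


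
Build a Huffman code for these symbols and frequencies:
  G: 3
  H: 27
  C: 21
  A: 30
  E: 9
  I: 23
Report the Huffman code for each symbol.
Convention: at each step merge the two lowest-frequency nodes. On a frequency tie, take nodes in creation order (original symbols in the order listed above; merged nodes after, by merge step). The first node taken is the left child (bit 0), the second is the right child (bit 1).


Huffman tree construction:
Step 1: Merge G(3) + E(9) = 12
Step 2: Merge (G+E)(12) + C(21) = 33
Step 3: Merge I(23) + H(27) = 50
Step 4: Merge A(30) + ((G+E)+C)(33) = 63
Step 5: Merge (I+H)(50) + (A+((G+E)+C))(63) = 113
Read each symbol's code off the tree from the root (left child = 0, right child = 1).

Codes:
  G: 1100 (length 4)
  H: 01 (length 2)
  C: 111 (length 3)
  A: 10 (length 2)
  E: 1101 (length 4)
  I: 00 (length 2)
Average code length: 271/113 = 2.3982 bits/symbol


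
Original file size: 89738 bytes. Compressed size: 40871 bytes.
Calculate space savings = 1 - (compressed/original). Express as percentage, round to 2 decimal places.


ratio = compressed/original = 40871/89738 = 0.455448
savings = 1 - ratio = 1 - 0.455448 = 0.544552
as a percentage: 0.544552 * 100 = 54.46%

Space savings = 1 - 40871/89738 = 54.46%


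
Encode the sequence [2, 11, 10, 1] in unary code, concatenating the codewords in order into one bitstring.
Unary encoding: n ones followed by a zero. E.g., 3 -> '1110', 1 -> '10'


Encode each number as n ones followed by a terminating 0:
  2 -> 110 (3 bits)
  11 -> 111111111110 (12 bits)
  10 -> 11111111110 (11 bits)
  1 -> 10 (2 bits)
Total length = 3 + 12 + 11 + 2 = 28 bits.

Unary([2, 11, 10, 1]) = 1101111111111101111111111010 (28 bits)


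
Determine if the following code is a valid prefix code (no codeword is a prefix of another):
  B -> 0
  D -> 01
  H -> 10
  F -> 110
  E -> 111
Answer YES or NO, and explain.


Checking each pair (does one codeword prefix another?):
  B='0' vs D='01': prefix -- VIOLATION

NO -- this is NOT a valid prefix code. B (0) is a prefix of D (01).


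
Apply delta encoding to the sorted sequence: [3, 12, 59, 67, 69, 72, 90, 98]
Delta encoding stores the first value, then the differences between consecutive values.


First value: 3
Deltas:
  12 - 3 = 9
  59 - 12 = 47
  67 - 59 = 8
  69 - 67 = 2
  72 - 69 = 3
  90 - 72 = 18
  98 - 90 = 8


Delta encoded: [3, 9, 47, 8, 2, 3, 18, 8]


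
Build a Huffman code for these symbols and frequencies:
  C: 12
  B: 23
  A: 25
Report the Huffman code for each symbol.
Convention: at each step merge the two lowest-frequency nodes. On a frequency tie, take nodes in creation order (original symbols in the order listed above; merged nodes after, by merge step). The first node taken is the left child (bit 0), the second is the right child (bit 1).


Huffman tree construction:
Step 1: Merge C(12) + B(23) = 35
Step 2: Merge A(25) + (C+B)(35) = 60
Read each symbol's code off the tree from the root (left child = 0, right child = 1).

Codes:
  C: 10 (length 2)
  B: 11 (length 2)
  A: 0 (length 1)
Average code length: 95/60 = 1.5833 bits/symbol


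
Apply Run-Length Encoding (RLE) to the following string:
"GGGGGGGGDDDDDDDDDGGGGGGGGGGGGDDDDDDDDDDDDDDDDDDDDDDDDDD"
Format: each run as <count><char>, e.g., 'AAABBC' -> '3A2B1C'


Scanning runs left to right:
  i=0: run of 'G' x 8 -> '8G'
  i=8: run of 'D' x 9 -> '9D'
  i=17: run of 'G' x 12 -> '12G'
  i=29: run of 'D' x 26 -> '26D'

RLE = 8G9D12G26D


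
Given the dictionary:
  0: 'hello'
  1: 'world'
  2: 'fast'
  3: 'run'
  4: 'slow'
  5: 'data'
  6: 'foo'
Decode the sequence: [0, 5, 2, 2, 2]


Look up each index in the dictionary:
  0 -> 'hello'
  5 -> 'data'
  2 -> 'fast'
  2 -> 'fast'
  2 -> 'fast'

Decoded: "hello data fast fast fast"


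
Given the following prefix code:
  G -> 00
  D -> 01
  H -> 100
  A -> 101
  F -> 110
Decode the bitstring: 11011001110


Decoding step by step:
Bits 110 -> F
Bits 110 -> F
Bits 01 -> D
Bits 110 -> F


Decoded message: FFDF


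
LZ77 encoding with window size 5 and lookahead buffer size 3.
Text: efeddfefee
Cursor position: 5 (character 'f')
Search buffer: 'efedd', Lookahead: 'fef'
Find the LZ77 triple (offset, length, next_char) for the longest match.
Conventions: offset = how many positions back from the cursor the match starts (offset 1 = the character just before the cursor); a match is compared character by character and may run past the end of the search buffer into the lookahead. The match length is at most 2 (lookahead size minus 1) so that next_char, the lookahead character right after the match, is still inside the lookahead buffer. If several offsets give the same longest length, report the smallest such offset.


Try each offset into the search buffer:
  offset=1 (pos 4, char 'd'): match length 0
  offset=2 (pos 3, char 'd'): match length 0
  offset=3 (pos 2, char 'e'): match length 0
  offset=4 (pos 1, char 'f'): match length 2
  offset=5 (pos 0, char 'e'): match length 0
Longest match has length 2 at offset 4.
next_char = character at position 5 + 2 = 7 -> 'f'

Best match: offset=4, length=2 (matching 'fe' starting at position 1)
LZ77 triple: (4, 2, 'f')


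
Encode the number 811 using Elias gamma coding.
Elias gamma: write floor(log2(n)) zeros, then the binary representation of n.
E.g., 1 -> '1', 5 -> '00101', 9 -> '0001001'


num_bits = floor(log2(811)) + 1 = 10
leading_zeros = num_bits - 1 = 9
binary(811) = 1100101011

Elias gamma(811) = '000000000' + '1100101011' = 0000000001100101011 (19 bits)


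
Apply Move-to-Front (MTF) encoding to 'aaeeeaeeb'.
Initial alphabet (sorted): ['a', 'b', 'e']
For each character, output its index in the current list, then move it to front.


MTF encoding:
'a': index 0 in ['a', 'b', 'e'] -> ['a', 'b', 'e']
'a': index 0 in ['a', 'b', 'e'] -> ['a', 'b', 'e']
'e': index 2 in ['a', 'b', 'e'] -> ['e', 'a', 'b']
'e': index 0 in ['e', 'a', 'b'] -> ['e', 'a', 'b']
'e': index 0 in ['e', 'a', 'b'] -> ['e', 'a', 'b']
'a': index 1 in ['e', 'a', 'b'] -> ['a', 'e', 'b']
'e': index 1 in ['a', 'e', 'b'] -> ['e', 'a', 'b']
'e': index 0 in ['e', 'a', 'b'] -> ['e', 'a', 'b']
'b': index 2 in ['e', 'a', 'b'] -> ['b', 'e', 'a']


Output: [0, 0, 2, 0, 0, 1, 1, 0, 2]


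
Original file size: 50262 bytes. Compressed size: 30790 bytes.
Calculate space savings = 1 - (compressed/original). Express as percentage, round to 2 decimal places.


ratio = compressed/original = 30790/50262 = 0.61259
savings = 1 - ratio = 1 - 0.61259 = 0.38741
as a percentage: 0.38741 * 100 = 38.74%

Space savings = 1 - 30790/50262 = 38.74%


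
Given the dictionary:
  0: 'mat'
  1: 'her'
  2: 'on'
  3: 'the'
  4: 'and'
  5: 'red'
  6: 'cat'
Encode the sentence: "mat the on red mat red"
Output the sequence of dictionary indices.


Look up each word in the dictionary:
  'mat' -> 0
  'the' -> 3
  'on' -> 2
  'red' -> 5
  'mat' -> 0
  'red' -> 5

Encoded: [0, 3, 2, 5, 0, 5]


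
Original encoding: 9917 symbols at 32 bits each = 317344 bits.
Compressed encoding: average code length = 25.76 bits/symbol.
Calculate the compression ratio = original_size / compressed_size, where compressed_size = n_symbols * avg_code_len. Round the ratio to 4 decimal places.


original_size = n_symbols * orig_bits = 9917 * 32 = 317344 bits
compressed_size = n_symbols * avg_code_len = 9917 * 25.76 = 255461.92 bits
ratio = original_size / compressed_size = 317344 / 255461.92 = 1.2422

Compression ratio = 1.2422


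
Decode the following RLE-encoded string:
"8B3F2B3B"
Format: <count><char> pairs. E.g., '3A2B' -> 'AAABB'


Expanding each <count><char> pair:
  8B -> 'BBBBBBBB'
  3F -> 'FFF'
  2B -> 'BB'
  3B -> 'BBB'

Decoded = BBBBBBBBFFFBBBBB


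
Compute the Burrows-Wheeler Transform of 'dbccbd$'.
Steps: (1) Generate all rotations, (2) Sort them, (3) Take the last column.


Rotations (sorted):
  0: $dbccbd -> last char: d
  1: bccbd$d -> last char: d
  2: bd$dbcc -> last char: c
  3: cbd$dbc -> last char: c
  4: ccbd$db -> last char: b
  5: d$dbccb -> last char: b
  6: dbccbd$ -> last char: $


BWT = ddccbb$


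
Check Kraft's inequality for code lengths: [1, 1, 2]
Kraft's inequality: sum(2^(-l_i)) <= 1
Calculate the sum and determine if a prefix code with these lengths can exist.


Sum = 2^(-1) + 2^(-1) + 2^(-2)
    = 0.5 + 0.5 + 0.25
    = 5/4 = 1.25
Since 1.25 > 1, Kraft's inequality is NOT satisfied.
A prefix code with these lengths CANNOT exist.

Kraft sum = 1.25. Not satisfied.
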